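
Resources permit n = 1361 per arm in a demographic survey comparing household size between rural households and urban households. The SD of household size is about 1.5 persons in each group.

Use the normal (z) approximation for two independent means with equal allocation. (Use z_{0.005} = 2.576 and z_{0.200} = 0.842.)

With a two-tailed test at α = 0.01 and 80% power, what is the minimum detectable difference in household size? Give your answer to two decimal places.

δ = (z_{α/2} + z_β) · √((σ₁²+σ₂²)/n)
  = (2.576 + 0.842) · √(4.5/1361)
  = 3.418 · √0.00331
  = 3.418 · 0.0575
  = 0.1965

Minimum detectable difference ≈ 0.20 persons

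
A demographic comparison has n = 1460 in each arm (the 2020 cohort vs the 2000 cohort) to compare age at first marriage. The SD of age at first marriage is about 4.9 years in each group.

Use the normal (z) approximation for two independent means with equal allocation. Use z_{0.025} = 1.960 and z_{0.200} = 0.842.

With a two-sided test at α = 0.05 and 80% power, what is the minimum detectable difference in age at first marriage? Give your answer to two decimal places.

δ = (z_{α/2} + z_β) · √((σ₁²+σ₂²)/n)
  = (1.960 + 0.842) · √(48.02/1460)
  = 2.802 · √0.03289
  = 2.802 · 0.1814
  = 0.5082

Minimum detectable difference ≈ 0.51 years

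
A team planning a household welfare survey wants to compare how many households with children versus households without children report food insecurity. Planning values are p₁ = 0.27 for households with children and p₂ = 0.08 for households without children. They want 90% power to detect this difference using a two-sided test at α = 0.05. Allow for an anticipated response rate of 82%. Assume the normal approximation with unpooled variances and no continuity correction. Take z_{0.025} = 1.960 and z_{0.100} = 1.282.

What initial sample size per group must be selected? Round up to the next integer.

n = (z_{α/2} + z_β)² · [p₁(1−p₁) + p₂(1−p₂)] / (p₁ − p₂)²
  = (1.960 + 1.282)² · (0.27·0.73 + 0.08·0.92) / (0.19)²
  = (3.242)² · (0.1971 + 0.0736) / 0.0361
  = 10.5106 · 0.2707 / 0.0361
  = 78.81
Adjust for 82% response: 78.81 / 0.82 = 96.12.
Round up → n = 97 per group.

n = 97 per group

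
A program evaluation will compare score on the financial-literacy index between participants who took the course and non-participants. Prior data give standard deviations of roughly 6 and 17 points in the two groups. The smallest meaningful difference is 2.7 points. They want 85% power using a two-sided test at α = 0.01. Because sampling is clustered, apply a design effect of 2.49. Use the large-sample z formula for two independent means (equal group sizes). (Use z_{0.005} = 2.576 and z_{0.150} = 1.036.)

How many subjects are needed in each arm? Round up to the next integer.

n = (z_{α/2} + z_β)² · (σ₁² + σ₂²) / δ²
  = (2.576 + 1.036)² · (6² + 17² = 325) / 2.7²
  = 13.0465 · 325 / 7.29
  = 581.64
Design effect: 2.49 × 581.64 = 1448.27.
Round up → n = 1449 per group.

n = 1449 per group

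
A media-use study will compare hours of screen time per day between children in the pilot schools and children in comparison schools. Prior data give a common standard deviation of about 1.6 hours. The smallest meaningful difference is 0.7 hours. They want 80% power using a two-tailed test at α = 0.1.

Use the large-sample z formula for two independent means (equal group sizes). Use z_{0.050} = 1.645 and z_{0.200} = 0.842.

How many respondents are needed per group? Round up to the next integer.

n = (z_{α/2} + z_β)² · (σ₁² + σ₂²) / δ²
  = (1.645 + 0.842)² · (2·1.6² = 5.12) / 0.7²
  = 6.1852 · 5.12 / 0.49
  = 64.63
Round up → n = 65 per group.

n = 65 per group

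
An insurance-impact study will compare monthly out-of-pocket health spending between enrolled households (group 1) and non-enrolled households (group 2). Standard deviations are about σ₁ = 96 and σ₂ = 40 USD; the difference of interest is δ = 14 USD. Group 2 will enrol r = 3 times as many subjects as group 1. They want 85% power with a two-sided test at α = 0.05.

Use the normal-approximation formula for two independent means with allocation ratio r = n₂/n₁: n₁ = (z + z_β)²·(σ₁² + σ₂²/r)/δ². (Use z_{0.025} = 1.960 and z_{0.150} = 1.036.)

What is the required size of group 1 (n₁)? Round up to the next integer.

n₁ = (z_{α/2} + z_β)² · (σ₁² + σ₂²/r) / δ²
   = (1.960 + 1.036)² · (96² + 40²/3) / 14²
   = 8.9760 · (9216 + 533.3333) / 196
   = 8.9760 · 9749.3 / 196
   = 446.48
Round up → n₁ = 447; n₂ = r·n₁ = 3 × 447 = 1341.

n₁ = 447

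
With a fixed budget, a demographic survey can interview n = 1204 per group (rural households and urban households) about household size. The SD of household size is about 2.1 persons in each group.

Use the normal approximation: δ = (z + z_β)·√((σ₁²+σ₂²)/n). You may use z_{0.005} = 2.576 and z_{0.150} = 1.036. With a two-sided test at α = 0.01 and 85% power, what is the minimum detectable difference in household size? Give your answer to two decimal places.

Minimum detectable difference ≈ 0.31 persons

δ = (z_{α/2} + z_β) · √((σ₁²+σ₂²)/n)
  = (2.576 + 1.036) · √(8.82/1204)
  = 3.612 · √0.00733
  = 3.612 · 0.0856
  = 0.3091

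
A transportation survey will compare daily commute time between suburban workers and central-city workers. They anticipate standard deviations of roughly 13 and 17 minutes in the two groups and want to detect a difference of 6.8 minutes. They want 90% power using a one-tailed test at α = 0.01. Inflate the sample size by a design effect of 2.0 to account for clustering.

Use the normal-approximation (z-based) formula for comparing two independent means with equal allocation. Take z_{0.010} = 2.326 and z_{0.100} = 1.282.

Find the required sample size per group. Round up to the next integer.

n = 258 per group

n = (z_α + z_β)² · (σ₁² + σ₂²) / δ²
  = (2.326 + 1.282)² · (13² + 17² = 458) / 6.8²
  = 13.0177 · 458 / 46.24
  = 128.94
Design effect: 2.0 × 128.94 = 257.88.
Round up → n = 258 per group.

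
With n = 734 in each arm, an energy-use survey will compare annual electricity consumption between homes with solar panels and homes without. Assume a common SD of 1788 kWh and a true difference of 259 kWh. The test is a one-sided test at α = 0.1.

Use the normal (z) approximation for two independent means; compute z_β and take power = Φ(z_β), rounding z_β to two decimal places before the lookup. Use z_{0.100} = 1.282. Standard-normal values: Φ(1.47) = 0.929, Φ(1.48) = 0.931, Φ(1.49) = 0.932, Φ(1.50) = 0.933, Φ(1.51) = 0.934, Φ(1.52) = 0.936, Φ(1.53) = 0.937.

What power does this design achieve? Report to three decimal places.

z_β = δ·√(n/(σ₁²+σ₂²)) − z_α
    = 259 · √(734/6393888) − 1.282
    = 259 · 0.01071 − 1.282
    = 2.7750 − 1.282 = 1.4930 → 1.49
Power = Φ(1.49) = 0.932.

Power ≈ 0.932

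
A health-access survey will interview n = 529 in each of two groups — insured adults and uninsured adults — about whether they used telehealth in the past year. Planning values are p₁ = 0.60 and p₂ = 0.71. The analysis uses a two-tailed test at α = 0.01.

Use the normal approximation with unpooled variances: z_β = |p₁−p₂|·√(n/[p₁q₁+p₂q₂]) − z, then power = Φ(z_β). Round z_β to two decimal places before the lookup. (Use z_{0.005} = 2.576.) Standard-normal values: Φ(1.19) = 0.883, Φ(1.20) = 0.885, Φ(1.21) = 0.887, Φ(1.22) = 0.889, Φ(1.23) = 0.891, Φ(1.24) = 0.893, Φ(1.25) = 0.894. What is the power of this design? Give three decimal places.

Power ≈ 0.887

z_β = |p₁−p₂|·√(n/[p₁q₁+p₂q₂]) − z_{α/2}
    = 0.11 · √(529/0.4459) − 2.576
    = 0.11 · 34.4436 − 2.576
    = 3.7888 − 2.576 = 1.2128 → 1.21
Power = Φ(1.21) = 0.887.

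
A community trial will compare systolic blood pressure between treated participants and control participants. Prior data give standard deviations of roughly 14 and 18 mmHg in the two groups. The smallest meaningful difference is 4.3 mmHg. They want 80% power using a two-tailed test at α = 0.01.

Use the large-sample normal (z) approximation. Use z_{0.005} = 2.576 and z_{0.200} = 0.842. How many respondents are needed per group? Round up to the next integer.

n = (z_{α/2} + z_β)² · (σ₁² + σ₂²) / δ²
  = (2.576 + 0.842)² · (14² + 18² = 520) / 4.3²
  = 11.6827 · 520 / 18.49
  = 328.56
Round up → n = 329 per group.

n = 329 per group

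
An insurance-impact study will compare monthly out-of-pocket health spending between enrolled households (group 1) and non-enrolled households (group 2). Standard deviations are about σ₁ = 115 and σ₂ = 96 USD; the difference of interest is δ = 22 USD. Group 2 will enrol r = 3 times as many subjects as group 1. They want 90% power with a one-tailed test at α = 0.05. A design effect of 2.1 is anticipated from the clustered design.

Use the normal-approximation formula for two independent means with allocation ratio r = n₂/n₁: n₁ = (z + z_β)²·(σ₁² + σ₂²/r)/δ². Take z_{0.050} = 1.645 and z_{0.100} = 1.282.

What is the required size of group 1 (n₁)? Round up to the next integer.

n₁ = (z_α + z_β)² · (σ₁² + σ₂²/r) / δ²
   = (1.645 + 1.282)² · (115² + 96²/3) / 22²
   = 8.5673 · (13225 + 3072) / 484
   = 8.5673 · 16297 / 484
   = 288.47
Design effect: 2.1 × 288.47 = 605.80.
Round up → n₁ = 606; n₂ = r·n₁ = 3 × 606 = 1818.

n₁ = 606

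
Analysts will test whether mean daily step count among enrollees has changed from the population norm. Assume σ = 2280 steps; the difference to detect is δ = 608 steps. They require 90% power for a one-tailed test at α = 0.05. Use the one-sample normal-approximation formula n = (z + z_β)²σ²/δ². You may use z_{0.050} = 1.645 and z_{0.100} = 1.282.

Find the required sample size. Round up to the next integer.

n = 121

n = (z_α + z_β)² · σ² / δ²
  = (1.645 + 1.282)² · 2280² / 608²
  = 8.5673 · 5198400 / 369664
  = 120.48
Round up → n = 121.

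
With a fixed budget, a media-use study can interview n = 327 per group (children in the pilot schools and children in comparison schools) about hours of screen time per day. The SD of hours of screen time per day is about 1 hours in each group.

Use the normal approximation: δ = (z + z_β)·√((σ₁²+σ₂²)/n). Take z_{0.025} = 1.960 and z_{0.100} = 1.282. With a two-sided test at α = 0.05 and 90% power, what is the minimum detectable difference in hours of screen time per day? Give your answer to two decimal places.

Minimum detectable difference ≈ 0.25 hours

δ = (z_{α/2} + z_β) · √((σ₁²+σ₂²)/n)
  = (1.960 + 1.282) · √(2/327)
  = 3.242 · √0.00612
  = 3.242 · 0.0782
  = 0.2535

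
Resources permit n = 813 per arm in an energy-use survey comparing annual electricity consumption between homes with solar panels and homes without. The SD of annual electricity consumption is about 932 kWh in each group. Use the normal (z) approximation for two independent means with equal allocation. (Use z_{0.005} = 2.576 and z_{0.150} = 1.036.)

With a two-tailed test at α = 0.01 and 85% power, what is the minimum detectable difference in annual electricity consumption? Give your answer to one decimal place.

Minimum detectable difference ≈ 167.0 kWh

δ = (z_{α/2} + z_β) · √((σ₁²+σ₂²)/n)
  = (2.576 + 1.036) · √(1737248/813)
  = 3.612 · √2136.8
  = 3.612 · 46.2259
  = 166.9681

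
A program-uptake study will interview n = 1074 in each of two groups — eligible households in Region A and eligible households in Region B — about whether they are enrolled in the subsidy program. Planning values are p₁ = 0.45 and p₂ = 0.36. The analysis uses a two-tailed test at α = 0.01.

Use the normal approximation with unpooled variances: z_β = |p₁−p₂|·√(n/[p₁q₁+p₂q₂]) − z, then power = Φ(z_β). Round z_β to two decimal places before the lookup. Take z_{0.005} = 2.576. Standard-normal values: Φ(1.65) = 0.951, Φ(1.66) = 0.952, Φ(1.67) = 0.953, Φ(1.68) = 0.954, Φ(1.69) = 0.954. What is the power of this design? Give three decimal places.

z_β = |p₁−p₂|·√(n/[p₁q₁+p₂q₂]) − z_{α/2}
    = 0.09 · √(1074/0.4779) − 2.576
    = 0.09 · 47.4060 − 2.576
    = 4.2665 − 2.576 = 1.6905 → 1.69
Power = Φ(1.69) = 0.954.

Power ≈ 0.954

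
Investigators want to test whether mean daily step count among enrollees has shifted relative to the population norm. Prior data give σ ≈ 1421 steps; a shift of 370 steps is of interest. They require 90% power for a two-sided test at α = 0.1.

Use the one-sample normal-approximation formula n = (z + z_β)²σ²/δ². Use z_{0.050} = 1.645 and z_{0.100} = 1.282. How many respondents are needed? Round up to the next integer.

n = 127

n = (z_{α/2} + z_β)² · σ² / δ²
  = (1.645 + 1.282)² · 1421² / 370²
  = 8.5673 · 2019241 / 136900
  = 126.37
Round up → n = 127.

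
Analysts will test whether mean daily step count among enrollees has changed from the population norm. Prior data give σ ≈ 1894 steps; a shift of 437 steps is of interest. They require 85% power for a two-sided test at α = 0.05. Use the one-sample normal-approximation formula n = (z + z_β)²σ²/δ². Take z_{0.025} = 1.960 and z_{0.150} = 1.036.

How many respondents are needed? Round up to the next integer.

n = 169

n = (z_{α/2} + z_β)² · σ² / δ²
  = (1.960 + 1.036)² · 1894² / 437²
  = 8.9760 · 3587236 / 190969
  = 168.61
Round up → n = 169.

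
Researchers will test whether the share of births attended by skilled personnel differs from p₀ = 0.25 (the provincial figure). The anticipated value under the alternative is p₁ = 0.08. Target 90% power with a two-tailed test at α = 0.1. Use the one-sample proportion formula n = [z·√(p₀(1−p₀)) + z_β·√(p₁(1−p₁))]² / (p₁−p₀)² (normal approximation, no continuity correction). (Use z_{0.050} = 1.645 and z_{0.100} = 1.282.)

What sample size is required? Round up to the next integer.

n = [z_{α/2}·√(p₀q₀) + z_β·√(p₁q₁)]² / (p₁ − p₀)²
  = [1.645·√(0.25·0.75) + 1.282·√(0.08·0.92)]² / (-0.17)²
  = [1.645·0.4330 + 1.282·0.2713]² / 0.0289
  = [1.0601]² / 0.0289
  = 38.89
Round up → n = 39.

n = 39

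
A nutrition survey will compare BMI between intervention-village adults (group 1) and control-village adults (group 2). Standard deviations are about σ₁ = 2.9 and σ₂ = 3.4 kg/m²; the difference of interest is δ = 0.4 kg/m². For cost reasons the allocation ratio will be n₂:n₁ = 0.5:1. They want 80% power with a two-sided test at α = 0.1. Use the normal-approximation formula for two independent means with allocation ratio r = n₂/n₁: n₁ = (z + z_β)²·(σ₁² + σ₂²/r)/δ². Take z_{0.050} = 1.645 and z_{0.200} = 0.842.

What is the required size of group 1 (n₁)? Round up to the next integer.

n₁ = 1219

n₁ = (z_{α/2} + z_β)² · (σ₁² + σ₂²/r) / δ²
   = (1.645 + 0.842)² · (2.9² + 3.4²/0.5) / 0.4²
   = 6.1852 · (8.41 + 23.12) / 0.16
   = 6.1852 · 31.53 / 0.16
   = 1218.86
Round up → n₁ = 1219; n₂ = r·n₁ = 0.5 × 1219 = 610.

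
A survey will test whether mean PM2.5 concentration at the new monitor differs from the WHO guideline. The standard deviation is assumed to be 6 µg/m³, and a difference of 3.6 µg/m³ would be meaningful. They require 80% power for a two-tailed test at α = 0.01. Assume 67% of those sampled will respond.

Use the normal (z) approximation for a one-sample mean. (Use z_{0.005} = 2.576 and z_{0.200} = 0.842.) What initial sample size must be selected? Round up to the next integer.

n = 49

n = (z_{α/2} + z_β)² · σ² / δ²
  = (2.576 + 0.842)² · 6² / 3.6²
  = 11.6827 · 36 / 12.96
  = 32.45
Adjust for 67% response: 32.45 / 0.67 = 48.44.
Round up → n = 49.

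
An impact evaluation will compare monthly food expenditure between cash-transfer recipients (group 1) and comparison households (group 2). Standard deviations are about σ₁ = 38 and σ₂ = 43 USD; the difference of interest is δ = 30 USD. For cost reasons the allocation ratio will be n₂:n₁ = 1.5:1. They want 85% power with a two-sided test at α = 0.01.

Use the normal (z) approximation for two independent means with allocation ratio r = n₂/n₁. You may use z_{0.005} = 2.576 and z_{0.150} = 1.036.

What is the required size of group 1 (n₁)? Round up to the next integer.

n₁ = 39

n₁ = (z_{α/2} + z_β)² · (σ₁² + σ₂²/r) / δ²
   = (2.576 + 1.036)² · (38² + 43²/1.5) / 30²
   = 13.0465 · (1444 + 1232.7) / 900
   = 13.0465 · 2676.7 / 900
   = 38.80
Round up → n₁ = 39; n₂ = r·n₁ = 1.5 × 39 = 59.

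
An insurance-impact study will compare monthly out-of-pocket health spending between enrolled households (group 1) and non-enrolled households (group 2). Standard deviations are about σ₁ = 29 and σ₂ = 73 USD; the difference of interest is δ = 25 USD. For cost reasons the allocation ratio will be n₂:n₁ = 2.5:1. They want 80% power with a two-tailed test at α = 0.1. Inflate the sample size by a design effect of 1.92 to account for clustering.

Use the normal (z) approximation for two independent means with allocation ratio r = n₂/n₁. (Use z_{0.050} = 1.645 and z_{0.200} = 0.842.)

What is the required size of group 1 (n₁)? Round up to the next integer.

n₁ = (z_{α/2} + z_β)² · (σ₁² + σ₂²/r) / δ²
   = (1.645 + 0.842)² · (29² + 73²/2.5) / 25²
   = 6.1852 · (841 + 2131.6) / 625
   = 6.1852 · 2972.6 / 625
   = 29.42
Design effect: 1.92 × 29.42 = 56.48.
Round up → n₁ = 57; n₂ = r·n₁ = 2.5 × 57 = 143.

n₁ = 57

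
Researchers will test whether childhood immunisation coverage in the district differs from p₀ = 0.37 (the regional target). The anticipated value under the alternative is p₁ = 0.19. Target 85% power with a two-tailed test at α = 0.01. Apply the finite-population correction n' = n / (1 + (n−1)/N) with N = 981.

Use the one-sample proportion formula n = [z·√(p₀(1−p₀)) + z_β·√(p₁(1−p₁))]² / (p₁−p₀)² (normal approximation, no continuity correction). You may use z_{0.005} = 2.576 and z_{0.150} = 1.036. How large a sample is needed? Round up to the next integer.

n = 78

n = [z_{α/2}·√(p₀q₀) + z_β·√(p₁q₁)]² / (p₁ − p₀)²
  = [2.576·√(0.37·0.63) + 1.036·√(0.19·0.81)]² / (-0.18)²
  = [2.576·0.4828 + 1.036·0.3923]² / 0.0324
  = [1.6501]² / 0.0324
  = 84.04
Finite-population correction (N = 981): 84.04 / (1 + (84.04 − 1)/981) = 77.48.
Round up → n = 78.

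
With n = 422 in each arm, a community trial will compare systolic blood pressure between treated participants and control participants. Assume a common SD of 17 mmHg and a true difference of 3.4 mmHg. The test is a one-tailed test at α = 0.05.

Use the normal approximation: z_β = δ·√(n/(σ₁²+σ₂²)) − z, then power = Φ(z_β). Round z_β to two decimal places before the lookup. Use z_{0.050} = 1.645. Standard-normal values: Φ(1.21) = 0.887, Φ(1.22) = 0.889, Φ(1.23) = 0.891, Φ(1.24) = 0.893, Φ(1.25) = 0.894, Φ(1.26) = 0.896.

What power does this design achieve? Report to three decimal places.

z_β = δ·√(n/(σ₁²+σ₂²)) − z_α
    = 3.4 · √(422/578) − 1.645
    = 3.4 · 0.85446 − 1.645
    = 2.9052 − 1.645 = 1.2602 → 1.26
Power = Φ(1.26) = 0.896.

Power ≈ 0.896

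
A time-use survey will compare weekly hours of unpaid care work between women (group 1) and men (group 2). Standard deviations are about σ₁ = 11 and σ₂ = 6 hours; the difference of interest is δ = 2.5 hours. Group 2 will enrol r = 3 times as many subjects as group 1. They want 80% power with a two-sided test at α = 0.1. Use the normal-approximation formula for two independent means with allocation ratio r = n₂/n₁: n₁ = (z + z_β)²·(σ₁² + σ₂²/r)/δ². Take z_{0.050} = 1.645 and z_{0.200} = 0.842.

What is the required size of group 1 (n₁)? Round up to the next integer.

n₁ = 132

n₁ = (z_{α/2} + z_β)² · (σ₁² + σ₂²/r) / δ²
   = (1.645 + 0.842)² · (11² + 6²/3) / 2.5²
   = 6.1852 · (121 + 12) / 6.25
   = 6.1852 · 133 / 6.25
   = 131.62
Round up → n₁ = 132; n₂ = r·n₁ = 3 × 132 = 396.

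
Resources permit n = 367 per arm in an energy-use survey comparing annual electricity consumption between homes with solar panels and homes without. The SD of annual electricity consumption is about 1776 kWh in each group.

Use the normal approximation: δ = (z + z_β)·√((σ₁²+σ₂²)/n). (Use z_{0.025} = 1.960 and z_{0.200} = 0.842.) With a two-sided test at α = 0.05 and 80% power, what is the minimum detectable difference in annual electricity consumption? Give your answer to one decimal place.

Minimum detectable difference ≈ 367.4 kWh

δ = (z_{α/2} + z_β) · √((σ₁²+σ₂²)/n)
  = (1.960 + 0.842) · √(6308352/367)
  = 2.802 · √17189.0
  = 2.802 · 131.1067
  = 367.3610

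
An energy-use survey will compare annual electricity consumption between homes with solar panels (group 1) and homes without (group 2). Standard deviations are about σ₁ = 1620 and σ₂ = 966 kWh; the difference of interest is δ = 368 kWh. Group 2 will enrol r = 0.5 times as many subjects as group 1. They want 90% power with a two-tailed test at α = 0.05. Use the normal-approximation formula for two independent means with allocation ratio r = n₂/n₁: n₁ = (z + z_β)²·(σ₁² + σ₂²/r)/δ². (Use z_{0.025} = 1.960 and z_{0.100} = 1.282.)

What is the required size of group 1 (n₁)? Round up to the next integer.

n₁ = 349

n₁ = (z_{α/2} + z_β)² · (σ₁² + σ₂²/r) / δ²
   = (1.960 + 1.282)² · (1620² + 966²/0.5) / 368²
   = 10.5106 · (2624400 + 1866312) / 135424
   = 10.5106 · 4490712 / 135424
   = 348.53
Round up → n₁ = 349; n₂ = r·n₁ = 0.5 × 349 = 175.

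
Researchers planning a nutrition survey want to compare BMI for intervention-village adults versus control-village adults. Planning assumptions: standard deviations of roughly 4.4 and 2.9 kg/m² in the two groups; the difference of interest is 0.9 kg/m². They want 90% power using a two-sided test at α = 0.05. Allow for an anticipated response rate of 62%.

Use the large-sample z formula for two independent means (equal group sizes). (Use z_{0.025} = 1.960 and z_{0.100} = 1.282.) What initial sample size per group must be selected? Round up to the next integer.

n = (z_{α/2} + z_β)² · (σ₁² + σ₂²) / δ²
  = (1.960 + 1.282)² · (4.4² + 2.9² = 27.77) / 0.9²
  = 10.5106 · 27.77 / 0.81
  = 360.34
Adjust for 62% response: 360.34 / 0.62 = 581.20.
Round up → n = 582 per group.

n = 582 per group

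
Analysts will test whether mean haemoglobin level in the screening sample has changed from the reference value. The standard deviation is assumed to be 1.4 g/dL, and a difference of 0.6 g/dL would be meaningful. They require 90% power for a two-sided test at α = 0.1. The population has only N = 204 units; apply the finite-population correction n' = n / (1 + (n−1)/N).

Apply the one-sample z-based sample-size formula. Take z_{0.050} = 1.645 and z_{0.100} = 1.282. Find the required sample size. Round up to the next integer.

n = 39

n = (z_{α/2} + z_β)² · σ² / δ²
  = (1.645 + 1.282)² · 1.4² / 0.6²
  = 8.5673 · 1.96 / 0.36
  = 46.64
Finite-population correction (N = 204): 46.64 / (1 + (46.64 − 1)/204) = 38.12.
Round up → n = 39.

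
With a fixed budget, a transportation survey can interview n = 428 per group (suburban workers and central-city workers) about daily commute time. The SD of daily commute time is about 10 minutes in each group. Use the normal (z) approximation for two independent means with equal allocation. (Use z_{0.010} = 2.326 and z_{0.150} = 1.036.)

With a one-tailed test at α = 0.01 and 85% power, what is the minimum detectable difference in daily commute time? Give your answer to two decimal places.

δ = (z_α + z_β) · √((σ₁²+σ₂²)/n)
  = (2.326 + 1.036) · √(200/428)
  = 3.362 · √0.46729
  = 3.362 · 0.6836
  = 2.2982

Minimum detectable difference ≈ 2.30 minutes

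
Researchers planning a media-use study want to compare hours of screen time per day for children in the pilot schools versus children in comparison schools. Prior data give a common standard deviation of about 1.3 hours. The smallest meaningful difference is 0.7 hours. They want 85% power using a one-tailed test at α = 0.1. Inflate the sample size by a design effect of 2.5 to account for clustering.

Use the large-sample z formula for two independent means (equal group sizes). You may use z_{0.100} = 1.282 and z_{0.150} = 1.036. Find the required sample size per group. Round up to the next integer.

n = (z_α + z_β)² · (σ₁² + σ₂²) / δ²
  = (1.282 + 1.036)² · (2·1.3² = 3.38) / 0.7²
  = 5.3731 · 3.38 / 0.49
  = 37.06
Design effect: 2.5 × 37.06 = 92.66.
Round up → n = 93 per group.

n = 93 per group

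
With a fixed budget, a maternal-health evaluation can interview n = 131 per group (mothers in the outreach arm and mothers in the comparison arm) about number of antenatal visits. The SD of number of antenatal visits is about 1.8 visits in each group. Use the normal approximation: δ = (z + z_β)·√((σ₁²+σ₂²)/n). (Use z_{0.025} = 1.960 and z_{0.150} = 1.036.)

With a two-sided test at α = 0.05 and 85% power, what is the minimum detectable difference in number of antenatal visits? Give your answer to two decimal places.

Minimum detectable difference ≈ 0.67 visits

δ = (z_{α/2} + z_β) · √((σ₁²+σ₂²)/n)
  = (1.960 + 1.036) · √(6.48/131)
  = 2.996 · √0.04947
  = 2.996 · 0.2224
  = 0.6663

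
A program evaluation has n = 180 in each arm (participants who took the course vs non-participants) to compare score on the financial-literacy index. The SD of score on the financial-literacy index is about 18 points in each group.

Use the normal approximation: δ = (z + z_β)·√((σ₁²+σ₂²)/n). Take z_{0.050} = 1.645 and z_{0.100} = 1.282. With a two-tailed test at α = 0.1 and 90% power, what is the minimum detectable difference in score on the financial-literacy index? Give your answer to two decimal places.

Minimum detectable difference ≈ 5.55 points

δ = (z_{α/2} + z_β) · √((σ₁²+σ₂²)/n)
  = (1.645 + 1.282) · √(648/180)
  = 2.927 · √3.6
  = 2.927 · 1.8974
  = 5.5536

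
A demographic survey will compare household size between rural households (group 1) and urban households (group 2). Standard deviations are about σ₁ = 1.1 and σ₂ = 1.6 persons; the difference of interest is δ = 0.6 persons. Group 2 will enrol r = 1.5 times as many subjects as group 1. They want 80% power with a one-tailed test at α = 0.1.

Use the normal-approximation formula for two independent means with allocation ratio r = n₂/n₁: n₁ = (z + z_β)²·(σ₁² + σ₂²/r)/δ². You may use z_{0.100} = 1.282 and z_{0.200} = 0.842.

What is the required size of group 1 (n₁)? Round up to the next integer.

n₁ = 37

n₁ = (z_α + z_β)² · (σ₁² + σ₂²/r) / δ²
   = (1.282 + 0.842)² · (1.1² + 1.6²/1.5) / 0.6²
   = 4.5114 · (1.21 + 1.7067) / 0.36
   = 4.5114 · 2.9167 / 0.36
   = 36.55
Round up → n₁ = 37; n₂ = r·n₁ = 1.5 × 37 = 56.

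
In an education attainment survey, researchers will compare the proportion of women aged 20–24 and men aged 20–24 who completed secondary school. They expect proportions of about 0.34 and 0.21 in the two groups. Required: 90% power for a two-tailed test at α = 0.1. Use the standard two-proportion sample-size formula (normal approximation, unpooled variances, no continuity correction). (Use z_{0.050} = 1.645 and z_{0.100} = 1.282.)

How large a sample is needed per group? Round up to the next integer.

n = 198 per group

n = (z_{α/2} + z_β)² · [p₁(1−p₁) + p₂(1−p₂)] / (p₁ − p₂)²
  = (1.645 + 1.282)² · (0.34·0.66 + 0.21·0.79) / (0.13)²
  = (2.927)² · (0.2244 + 0.1659) / 0.0169
  = 8.5673 · 0.3903 / 0.0169
  = 197.86
Round up → n = 198 per group.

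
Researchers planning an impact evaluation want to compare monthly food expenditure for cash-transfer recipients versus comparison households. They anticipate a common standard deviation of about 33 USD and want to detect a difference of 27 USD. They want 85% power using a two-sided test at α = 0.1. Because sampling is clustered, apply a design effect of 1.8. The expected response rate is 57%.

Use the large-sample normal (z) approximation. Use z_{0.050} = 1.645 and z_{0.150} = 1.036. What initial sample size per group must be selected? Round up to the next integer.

n = 68 per group

n = (z_{α/2} + z_β)² · (σ₁² + σ₂²) / δ²
  = (1.645 + 1.036)² · (2·33² = 2178) / 27²
  = 7.1878 · 2178 / 729
  = 21.47
Design effect: 1.8 × 21.47 = 38.65.
Adjust for 57% response: 38.65 / 0.57 = 67.81.
Round up → n = 68 per group.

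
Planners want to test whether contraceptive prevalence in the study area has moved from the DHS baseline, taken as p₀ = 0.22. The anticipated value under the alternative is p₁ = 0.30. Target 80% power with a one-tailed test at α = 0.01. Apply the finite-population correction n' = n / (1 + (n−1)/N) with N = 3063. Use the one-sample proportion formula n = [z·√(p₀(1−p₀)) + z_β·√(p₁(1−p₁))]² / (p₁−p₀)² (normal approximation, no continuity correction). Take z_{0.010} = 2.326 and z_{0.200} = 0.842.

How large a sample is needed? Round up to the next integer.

n = 261

n = [z_α·√(p₀q₀) + z_β·√(p₁q₁)]² / (p₁ − p₀)²
  = [2.326·√(0.22·0.78) + 0.842·√(0.30·0.70)]² / (0.08)²
  = [2.326·0.4142 + 0.842·0.4583]² / 0.0064
  = [1.3494]² / 0.0064
  = 284.51
Finite-population correction (N = 3063): 284.51 / (1 + (284.51 − 1)/3063) = 260.41.
Round up → n = 261.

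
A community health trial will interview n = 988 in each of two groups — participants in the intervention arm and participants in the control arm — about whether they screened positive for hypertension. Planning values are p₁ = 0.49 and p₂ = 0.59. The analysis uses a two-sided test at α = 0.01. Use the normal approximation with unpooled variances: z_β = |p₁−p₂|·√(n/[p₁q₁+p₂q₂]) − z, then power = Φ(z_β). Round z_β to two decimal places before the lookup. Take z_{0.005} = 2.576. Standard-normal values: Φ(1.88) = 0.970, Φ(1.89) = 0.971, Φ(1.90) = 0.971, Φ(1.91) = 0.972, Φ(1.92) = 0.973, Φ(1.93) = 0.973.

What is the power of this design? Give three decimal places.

z_β = |p₁−p₂|·√(n/[p₁q₁+p₂q₂]) − z_{α/2}
    = 0.10 · √(988/0.4918) − 2.576
    = 0.10 · 44.8213 − 2.576
    = 4.4821 − 2.576 = 1.9061 → 1.91
Power = Φ(1.91) = 0.972.

Power ≈ 0.972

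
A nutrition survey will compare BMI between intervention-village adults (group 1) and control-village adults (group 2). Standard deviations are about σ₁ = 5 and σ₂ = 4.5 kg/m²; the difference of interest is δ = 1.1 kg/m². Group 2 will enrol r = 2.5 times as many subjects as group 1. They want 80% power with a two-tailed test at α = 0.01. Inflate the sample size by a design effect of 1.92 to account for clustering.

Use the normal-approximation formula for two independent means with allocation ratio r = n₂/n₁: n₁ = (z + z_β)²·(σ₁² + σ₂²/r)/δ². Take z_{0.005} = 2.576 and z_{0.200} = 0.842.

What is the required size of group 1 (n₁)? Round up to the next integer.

n₁ = 614

n₁ = (z_{α/2} + z_β)² · (σ₁² + σ₂²/r) / δ²
   = (2.576 + 0.842)² · (5² + 4.5²/2.5) / 1.1²
   = 11.6827 · (25 + 8.1) / 1.21
   = 11.6827 · 33.1 / 1.21
   = 319.59
Design effect: 1.92 × 319.59 = 613.60.
Round up → n₁ = 614; n₂ = r·n₁ = 2.5 × 614 = 1535.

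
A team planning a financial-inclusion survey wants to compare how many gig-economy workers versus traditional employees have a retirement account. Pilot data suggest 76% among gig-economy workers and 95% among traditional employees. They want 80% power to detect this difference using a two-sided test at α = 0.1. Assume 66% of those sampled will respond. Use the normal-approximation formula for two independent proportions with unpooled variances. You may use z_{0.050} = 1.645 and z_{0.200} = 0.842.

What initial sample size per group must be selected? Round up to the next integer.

n = 60 per group

n = (z_{α/2} + z_β)² · [p₁(1−p₁) + p₂(1−p₂)] / (p₁ − p₂)²
  = (1.645 + 0.842)² · (0.76·0.24 + 0.95·0.05) / (-0.19)²
  = (2.487)² · (0.1824 + 0.0475) / 0.0361
  = 6.1852 · 0.2299 / 0.0361
  = 39.39
Adjust for 66% response: 39.39 / 0.66 = 59.68.
Round up → n = 60 per group.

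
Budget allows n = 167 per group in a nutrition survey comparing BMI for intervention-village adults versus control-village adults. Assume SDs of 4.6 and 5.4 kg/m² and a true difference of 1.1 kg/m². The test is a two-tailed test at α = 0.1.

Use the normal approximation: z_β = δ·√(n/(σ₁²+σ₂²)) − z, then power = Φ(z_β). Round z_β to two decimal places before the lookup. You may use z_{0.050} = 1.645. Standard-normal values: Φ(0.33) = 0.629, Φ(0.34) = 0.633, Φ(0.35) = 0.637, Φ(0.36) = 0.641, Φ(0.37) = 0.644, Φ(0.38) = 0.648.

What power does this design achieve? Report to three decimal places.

Power ≈ 0.641

z_β = δ·√(n/(σ₁²+σ₂²)) − z_{α/2}
    = 1.1 · √(167/50.32) − 1.645
    = 1.1 · 1.82175 − 1.645
    = 2.0039 − 1.645 = 0.3589 → 0.36
Power = Φ(0.36) = 0.641.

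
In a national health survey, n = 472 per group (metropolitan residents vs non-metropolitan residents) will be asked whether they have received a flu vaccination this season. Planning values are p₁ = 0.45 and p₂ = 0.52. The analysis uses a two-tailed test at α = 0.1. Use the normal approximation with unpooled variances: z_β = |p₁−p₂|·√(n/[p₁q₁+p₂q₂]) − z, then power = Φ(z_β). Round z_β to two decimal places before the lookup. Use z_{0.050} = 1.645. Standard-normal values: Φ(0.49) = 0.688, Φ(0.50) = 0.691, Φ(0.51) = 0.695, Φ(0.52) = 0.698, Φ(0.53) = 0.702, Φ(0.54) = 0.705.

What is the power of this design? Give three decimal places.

z_β = |p₁−p₂|·√(n/[p₁q₁+p₂q₂]) − z_{α/2}
    = 0.07 · √(472/0.4971) − 1.645
    = 0.07 · 30.8141 − 1.645
    = 2.1570 − 1.645 = 0.5120 → 0.51
Power = Φ(0.51) = 0.695.

Power ≈ 0.695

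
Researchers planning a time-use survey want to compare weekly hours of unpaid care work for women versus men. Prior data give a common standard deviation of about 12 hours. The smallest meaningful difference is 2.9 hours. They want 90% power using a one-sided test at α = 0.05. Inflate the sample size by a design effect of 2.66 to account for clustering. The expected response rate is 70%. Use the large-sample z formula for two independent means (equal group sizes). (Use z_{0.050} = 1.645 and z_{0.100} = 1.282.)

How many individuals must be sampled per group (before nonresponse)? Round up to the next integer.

n = (z_α + z_β)² · (σ₁² + σ₂²) / δ²
  = (1.645 + 1.282)² · (2·12² = 288) / 2.9²
  = 8.5673 · 288 / 8.41
  = 293.39
Design effect: 2.66 × 293.39 = 780.41.
Adjust for 70% response: 780.41 / 0.70 = 1114.87.
Round up → n = 1115 per group.

n = 1115 per group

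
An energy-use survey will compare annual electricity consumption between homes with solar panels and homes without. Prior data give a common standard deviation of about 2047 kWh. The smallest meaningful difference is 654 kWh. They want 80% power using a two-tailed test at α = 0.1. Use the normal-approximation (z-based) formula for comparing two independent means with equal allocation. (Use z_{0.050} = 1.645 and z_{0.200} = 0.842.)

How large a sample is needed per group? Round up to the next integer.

n = (z_{α/2} + z_β)² · (σ₁² + σ₂²) / δ²
  = (1.645 + 0.842)² · (2·2047² = 8380418) / 654²
  = 6.1852 · 8380418 / 427716
  = 121.19
Round up → n = 122 per group.

n = 122 per group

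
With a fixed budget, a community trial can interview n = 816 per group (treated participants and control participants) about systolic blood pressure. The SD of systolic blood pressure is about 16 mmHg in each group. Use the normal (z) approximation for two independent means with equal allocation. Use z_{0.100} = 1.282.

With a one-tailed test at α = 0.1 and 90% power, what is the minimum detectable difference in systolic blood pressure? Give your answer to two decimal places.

δ = (z_α + z_β) · √((σ₁²+σ₂²)/n)
  = (1.282 + 1.282) · √(512/816)
  = 2.564 · √0.62745
  = 2.564 · 0.7921
  = 2.0310

Minimum detectable difference ≈ 2.03 mmHg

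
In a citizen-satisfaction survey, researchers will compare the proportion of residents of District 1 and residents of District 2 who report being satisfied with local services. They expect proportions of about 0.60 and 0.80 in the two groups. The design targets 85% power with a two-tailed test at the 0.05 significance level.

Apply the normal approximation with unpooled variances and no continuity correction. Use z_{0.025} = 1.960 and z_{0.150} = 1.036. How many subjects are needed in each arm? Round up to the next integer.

n = (z_{α/2} + z_β)² · [p₁(1−p₁) + p₂(1−p₂)] / (p₁ − p₂)²
  = (1.960 + 1.036)² · (0.60·0.40 + 0.80·0.20) / (-0.20)²
  = (2.996)² · (0.2400 + 0.1600) / 0.0400
  = 8.9760 · 0.4000 / 0.0400
  = 89.76
Round up → n = 90 per group.

n = 90 per group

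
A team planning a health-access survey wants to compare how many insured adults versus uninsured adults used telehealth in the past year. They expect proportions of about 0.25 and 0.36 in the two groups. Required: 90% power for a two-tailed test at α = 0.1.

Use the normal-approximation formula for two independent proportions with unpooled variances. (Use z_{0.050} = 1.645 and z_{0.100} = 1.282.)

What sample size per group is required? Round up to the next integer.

n = (z_{α/2} + z_β)² · [p₁(1−p₁) + p₂(1−p₂)] / (p₁ − p₂)²
  = (1.645 + 1.282)² · (0.25·0.75 + 0.36·0.64) / (-0.11)²
  = (2.927)² · (0.1875 + 0.2304) / 0.0121
  = 8.5673 · 0.4179 / 0.0121
  = 295.89
Round up → n = 296 per group.

n = 296 per group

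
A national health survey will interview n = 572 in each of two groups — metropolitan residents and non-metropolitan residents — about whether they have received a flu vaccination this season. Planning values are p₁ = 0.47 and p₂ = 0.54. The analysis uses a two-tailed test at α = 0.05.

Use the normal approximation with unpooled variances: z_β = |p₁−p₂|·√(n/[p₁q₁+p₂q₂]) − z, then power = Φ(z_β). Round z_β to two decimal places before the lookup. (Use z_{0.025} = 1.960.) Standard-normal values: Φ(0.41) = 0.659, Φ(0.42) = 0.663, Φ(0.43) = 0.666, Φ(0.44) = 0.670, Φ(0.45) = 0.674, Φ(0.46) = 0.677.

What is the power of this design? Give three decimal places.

Power ≈ 0.659

z_β = |p₁−p₂|·√(n/[p₁q₁+p₂q₂]) − z_{α/2}
    = 0.07 · √(572/0.4975) − 1.960
    = 0.07 · 33.9079 − 1.960
    = 2.3736 − 1.960 = 0.4136 → 0.41
Power = Φ(0.41) = 0.659.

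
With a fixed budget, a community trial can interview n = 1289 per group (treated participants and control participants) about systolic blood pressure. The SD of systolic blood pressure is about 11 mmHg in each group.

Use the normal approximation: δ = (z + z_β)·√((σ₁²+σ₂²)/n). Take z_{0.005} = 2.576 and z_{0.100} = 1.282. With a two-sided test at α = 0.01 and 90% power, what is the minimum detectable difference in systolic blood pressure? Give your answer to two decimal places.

δ = (z_{α/2} + z_β) · √((σ₁²+σ₂²)/n)
  = (2.576 + 1.282) · √(242/1289)
  = 3.858 · √0.18774
  = 3.858 · 0.4333
  = 1.6716

Minimum detectable difference ≈ 1.67 mmHg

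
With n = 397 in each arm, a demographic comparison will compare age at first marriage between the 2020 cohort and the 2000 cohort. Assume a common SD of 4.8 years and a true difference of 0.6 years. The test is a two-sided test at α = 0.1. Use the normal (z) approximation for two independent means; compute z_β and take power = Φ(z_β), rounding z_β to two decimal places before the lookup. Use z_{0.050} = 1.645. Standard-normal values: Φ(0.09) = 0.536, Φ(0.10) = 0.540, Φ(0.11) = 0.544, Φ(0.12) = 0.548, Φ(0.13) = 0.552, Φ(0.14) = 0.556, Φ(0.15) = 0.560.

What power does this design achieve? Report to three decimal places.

Power ≈ 0.548

z_β = δ·√(n/(σ₁²+σ₂²)) − z_{α/2}
    = 0.6 · √(397/46.08) − 1.645
    = 0.6 · 2.93521 − 1.645
    = 1.7611 − 1.645 = 0.1161 → 0.12
Power = Φ(0.12) = 0.548.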